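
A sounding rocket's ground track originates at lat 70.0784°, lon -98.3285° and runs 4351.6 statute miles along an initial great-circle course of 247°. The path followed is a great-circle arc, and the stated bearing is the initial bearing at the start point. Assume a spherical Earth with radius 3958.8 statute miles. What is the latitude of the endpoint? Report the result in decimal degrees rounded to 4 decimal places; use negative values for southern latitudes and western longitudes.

latitude 17.9689°

The arc subtends δ = 4351.6/3958.8 = 1.099222 rad at the centre.
With φ₁ = 70.0784° = 1.223099 rad and θ = 247° = 4.310963 rad:
sin φ₂ = sin φ₁ cos δ + cos φ₁ sin δ cos θ = (0.940160)(0.454289) + (0.340734)(0.890854)(-0.390731) = 0.308500
φ₂ = asin(0.308500) = 0.313616 rad = 17.9689°.
Then Δλ = atan2(-0.279414, 0.164250) = -1.039369 rad, from sin θ sin δ cos φ₁ over cos δ − sin φ₁ sin φ₂.
Hence λ₂ = -98.3285° + -59.5514° = -157.8799°.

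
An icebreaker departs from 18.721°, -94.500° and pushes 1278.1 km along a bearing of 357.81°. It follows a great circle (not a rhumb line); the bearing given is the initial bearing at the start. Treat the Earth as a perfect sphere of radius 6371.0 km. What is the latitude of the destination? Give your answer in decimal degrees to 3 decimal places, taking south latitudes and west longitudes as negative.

Central angle δ = d/R = 0.200612 rad.
Converting: φ₁ = 0.326743 rad, θ = 6.244963 rad.
Applying the spherical law of cosines for sides, sin φ₂ = sin φ₁ cos δ + cos φ₁ sin δ cos θ = 0.503112, so φ₂ = 30.206°.
Δλ = atan2( sin θ sin δ cos φ₁ , cos δ − sin φ₁ sin φ₂ ) = atan2(-0.007212, 0.818466) = -0.008811 rad = -0.505°.
Hence λ₂ = -94.500° + -0.505° = -95.005°.

latitude 30.206°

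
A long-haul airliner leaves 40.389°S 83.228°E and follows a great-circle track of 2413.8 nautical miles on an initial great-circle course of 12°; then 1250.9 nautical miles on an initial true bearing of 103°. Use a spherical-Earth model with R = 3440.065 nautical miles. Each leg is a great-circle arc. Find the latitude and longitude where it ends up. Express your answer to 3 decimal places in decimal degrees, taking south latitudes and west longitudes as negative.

latitude -5.341°, longitude 111.310°

Apply the spherical direct solution leg by leg, carrying full precision between legs.
Leg 1: from (-40.389°, 83.228°), δ = 2413.8/3440.065 = 0.701673 rad, θ = 12° → φ = -0.802°, λ = 90.941°.
Leg 2: from (-0.802°, 90.941°), δ = 1250.9/3440.065 = 0.363627 rad, θ = 103° → φ = -5.341°, λ = 111.310°.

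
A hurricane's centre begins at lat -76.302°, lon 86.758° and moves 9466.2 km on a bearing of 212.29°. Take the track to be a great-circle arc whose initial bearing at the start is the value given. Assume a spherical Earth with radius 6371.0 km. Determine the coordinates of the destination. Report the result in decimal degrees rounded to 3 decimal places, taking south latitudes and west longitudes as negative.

δ = 9466.2/6371 = 1.485826 rad (85.1316°).
With φ₁ = -76.302° = -1.331721 rad and θ = 212.29° = 3.705159 rad:
Destination latitude: φ₂ = arcsin( sin φ₁ cos δ + cos φ₁ sin δ cos θ ) = arcsin(-0.281915) = -16.375°.
For the longitude increment, Δλ = atan2( sin θ sin δ cos φ₁, cos δ − sin φ₁ sin φ₂ ) = atan2(-0.126046, -0.189029) = -146.304°.
λ₂ = 86.758° + -146.304° = -59.546°.

latitude -16.375°, longitude -59.546°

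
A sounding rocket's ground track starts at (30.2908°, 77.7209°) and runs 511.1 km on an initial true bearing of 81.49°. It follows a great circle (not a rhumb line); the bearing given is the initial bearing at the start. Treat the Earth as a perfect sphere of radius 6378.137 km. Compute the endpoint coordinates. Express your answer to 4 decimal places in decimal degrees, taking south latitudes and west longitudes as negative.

latitude 30.8638°, longitude 83.0126°

The arc subtends δ = 511.1/6378.137 = 0.080133 rad at the centre.
With φ₁ = 30.2908° = 0.528674 rad and θ = 81.49° = 1.422269 rad:
Destination latitude: φ₂ = arcsin( sin φ₁ cos δ + cos φ₁ sin δ cos θ ) = arcsin(0.512999) = 30.8638°.
Then Δλ = atan2(0.068358, 0.738040) = 0.092358 rad, from sin θ sin δ cos φ₁ over cos δ − sin φ₁ sin φ₂.
Hence λ₂ = 77.7209° + 5.2917° = 83.0126°.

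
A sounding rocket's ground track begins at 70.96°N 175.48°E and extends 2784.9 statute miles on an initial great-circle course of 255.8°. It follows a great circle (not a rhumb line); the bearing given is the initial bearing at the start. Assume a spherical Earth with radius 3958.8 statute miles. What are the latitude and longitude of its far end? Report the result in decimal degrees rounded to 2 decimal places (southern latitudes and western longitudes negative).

latitude 42.00°, longitude 117.93°

Central angle δ = d/R = 0.703471 rad.
With φ₁ = 70.96° = 1.238486 rad and θ = 255.8° = 4.464552 rad:
Destination latitude: φ₂ = arcsin( sin φ₁ cos δ + cos φ₁ sin δ cos θ ) = arcsin(0.669114) = 42.00°.
Δλ = atan2( sin θ sin δ cos φ₁ , cos δ − sin φ₁ sin φ₂ ) = atan2(-0.204579, 0.130094) = -1.004389 rad = -57.55°.
λ₂ = 175.48° + -57.55° = 117.93°.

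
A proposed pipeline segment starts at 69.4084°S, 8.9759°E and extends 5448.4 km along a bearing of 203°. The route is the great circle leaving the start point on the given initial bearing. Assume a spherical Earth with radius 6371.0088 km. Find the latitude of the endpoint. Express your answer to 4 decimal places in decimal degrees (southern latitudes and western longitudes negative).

latitude -59.1475°

The arc subtends δ = 5448.4/6371.0088 = 0.855186 rad at the centre.
Start latitude φ₁ = -1.211405 rad; initial bearing θ = 3.543018 rad.
sin φ₂ = sin φ₁ cos δ + cos φ₁ sin δ cos θ = (-0.936111)(0.656078) + (0.351704)(0.754693)(-0.920505) = -0.858490
φ₂ = asin(-0.858490) = -1.032319 rad = -59.1475°.
Δλ = atan2( sin θ sin δ cos φ₁ , cos δ − sin φ₁ sin φ₂ ) = atan2(-0.103711, -0.147565) = -2.528976 rad = -144.8997°.
λ₂ = λ₁ + Δλ = -135.9238°.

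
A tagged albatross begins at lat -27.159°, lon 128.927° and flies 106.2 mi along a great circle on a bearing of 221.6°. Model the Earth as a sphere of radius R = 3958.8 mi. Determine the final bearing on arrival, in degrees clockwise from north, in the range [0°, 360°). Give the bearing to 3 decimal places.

Central angle δ = d/R = 0.026826 rad.
Converting: φ₁ = -0.474014 rad, θ = 3.867650 rad.
Destination latitude: φ₂ = arcsin( sin φ₁ cos δ + cos φ₁ sin δ cos θ ) = arcsin(-0.474144) = -28.304°.
For the longitude increment, Δλ = atan2( sin θ sin δ cos φ₁, cos δ − sin φ₁ sin φ₂ ) = atan2(-0.015845, 0.783212) = -1.159°.
λ₂ = 128.927° + -1.159° = 127.768°.
The forward bearing on arrival equals the back-azimuth from the destination plus 180°.
Back-azimuth from P₂ (-28.304°, 127.768°) to P₁ (-27.159°, 128.927°), with Δλ' = λ₁ − λ₂ = 1.159°: atan2( sin Δλ' cos φ₁ , cos φ₂ sin φ₁ − sin φ₂ cos φ₁ cos Δλ' ) = 42.139°.
Final bearing = (42.139° + 180°) mod 360° = 222.139°.

final bearing 222.139°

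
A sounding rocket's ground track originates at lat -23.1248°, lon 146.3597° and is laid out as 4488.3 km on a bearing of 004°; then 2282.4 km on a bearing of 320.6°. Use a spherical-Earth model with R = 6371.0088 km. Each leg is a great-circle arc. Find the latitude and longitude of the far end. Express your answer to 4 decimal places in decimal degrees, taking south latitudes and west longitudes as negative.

Apply the spherical direct solution leg by leg, carrying full precision between legs.
Leg 1: from (-23.1248°, 146.3597°), δ = 4488.3/6371.0088 = 0.704488 rad, θ = 4° → φ = 17.1524°, λ = 149.0697°.
Leg 2: from (17.1524°, 149.0697°), δ = 2282.4/6371.0088 = 0.358248 rad, θ = 320.6° → φ = 32.3498°, λ = 133.7951°.

latitude 32.3498°, longitude 133.7951°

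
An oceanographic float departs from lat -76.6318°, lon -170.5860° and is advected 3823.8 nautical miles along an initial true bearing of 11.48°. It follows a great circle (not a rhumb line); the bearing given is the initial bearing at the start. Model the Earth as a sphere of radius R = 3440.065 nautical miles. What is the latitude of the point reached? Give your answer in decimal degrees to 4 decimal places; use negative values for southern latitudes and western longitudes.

The arc subtends δ = 3823.8/3440.065 = 1.111549 rad at the centre.
Converting: φ₁ = -1.337477 rad, θ = 0.200364 rad.
Destination latitude: φ₂ = arcsin( sin φ₁ cos δ + cos φ₁ sin δ cos θ ) = arcsin(-0.228158) = -13.1886°.
For the longitude increment, Δλ = atan2( sin θ sin δ cos φ₁, cos δ − sin φ₁ sin φ₂ ) = atan2(0.041248, 0.221298) = 10.5584°.
Hence λ₂ = -170.5860° + 10.5584° = -160.0276°.

latitude -13.1886°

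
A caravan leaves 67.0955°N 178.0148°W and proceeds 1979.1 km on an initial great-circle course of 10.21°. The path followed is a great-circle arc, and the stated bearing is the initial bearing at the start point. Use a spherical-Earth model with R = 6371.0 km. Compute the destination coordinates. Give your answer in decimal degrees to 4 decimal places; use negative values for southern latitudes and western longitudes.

The arc subtends δ = 1979.1/6371 = 0.310642 rad at the centre.
With φ₁ = 67.0955° = 1.171037 rad and θ = 10.21° = 0.178198 rad:
Destination latitude: φ₂ = arcsin( sin φ₁ cos δ + cos φ₁ sin δ cos θ ) = arcsin(0.994148) = 83.7983°.
For the longitude increment, Δλ = atan2( sin θ sin δ cos φ₁, cos δ − sin φ₁ sin φ₂ ) = atan2(0.021087, 0.036373) = 30.1029°.
λ₂ = λ₁ + Δλ = -147.9119°.

latitude 83.7983°, longitude -147.9119°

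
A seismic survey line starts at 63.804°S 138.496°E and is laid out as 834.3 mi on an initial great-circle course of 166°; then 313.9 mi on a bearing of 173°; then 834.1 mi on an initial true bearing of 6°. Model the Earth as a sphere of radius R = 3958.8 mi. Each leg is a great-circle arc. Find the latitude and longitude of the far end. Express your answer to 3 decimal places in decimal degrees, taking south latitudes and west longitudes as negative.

Apply the spherical direct solution leg by leg, carrying full precision between legs.
Leg 1: from (-63.804°, 138.496°), δ = 834.3/3958.8 = 0.210746 rad, θ = 166° → φ = -75.248°, λ = 149.960°.
Leg 2: from (-75.248°, 149.960°), δ = 313.9/3958.8 = 0.079292 rad, θ = 173° → φ = -79.743°, λ = 153.067°.
Leg 3: from (-79.743°, 153.067°), δ = 834.1/3958.8 = 0.210695 rad, θ = 6° → φ = -67.702°, λ = 156.370°.

latitude -67.702°, longitude 156.370°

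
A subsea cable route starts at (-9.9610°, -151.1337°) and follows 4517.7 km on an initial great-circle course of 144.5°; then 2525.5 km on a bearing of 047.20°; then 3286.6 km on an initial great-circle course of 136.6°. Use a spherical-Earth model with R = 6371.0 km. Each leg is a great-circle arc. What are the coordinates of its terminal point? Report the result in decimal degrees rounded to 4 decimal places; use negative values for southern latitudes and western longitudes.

latitude -42.7960°, longitude -75.6146°

Apply the spherical direct solution leg by leg, carrying full precision between legs.
Leg 1: from (-9.9610°, -151.1337°), δ = 4517.7/6371 = 0.709104 rad, θ = 144.5° → φ = -40.7988°, λ = -121.1667°.
Leg 2: from (-40.7988°, -121.1667°), δ = 2525.5/6371 = 0.396406 rad, θ = 47.2° → φ = -23.8376°, λ = -103.1245°.
Leg 3: from (-23.8376°, -103.1245°), δ = 3286.6/6371 = 0.515869 rad, θ = 136.6° → φ = -42.7960°, λ = -75.6146°.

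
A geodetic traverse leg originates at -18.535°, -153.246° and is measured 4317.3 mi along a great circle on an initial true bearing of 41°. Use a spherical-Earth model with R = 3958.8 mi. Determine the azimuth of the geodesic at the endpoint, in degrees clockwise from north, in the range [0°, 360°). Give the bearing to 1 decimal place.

The arc subtends δ = 4317.3/3958.8 = 1.090558 rad at the centre.
With φ₁ = -18.535° = -0.323497 rad and θ = 41° = 0.715585 rad:
Destination latitude: φ₂ = arcsin( sin φ₁ cos δ + cos φ₁ sin δ cos θ ) = arcsin(0.487762) = 29.194°.
Then Δλ = atan2(0.551668, 0.617042) = 0.729519 rad, from sin θ sin δ cos φ₁ over cos δ − sin φ₁ sin φ₂.
λ₂ = -153.246° + 41.798° = -111.448°.
The forward bearing on arrival equals the back-azimuth from the destination plus 180°.
Back-azimuth from P₂ (29.2°, -111.4°) to P₁ (-18.5°, -153.2°), with Δλ' = λ₁ − λ₂ = -41.8°: atan2( sin Δλ' cos φ₁ , cos φ₂ sin φ₁ − sin φ₂ cos φ₁ cos Δλ' ) = 225.4°.
Final bearing = (225.4° + 180°) mod 360° = 45.4°.

final bearing 45.4°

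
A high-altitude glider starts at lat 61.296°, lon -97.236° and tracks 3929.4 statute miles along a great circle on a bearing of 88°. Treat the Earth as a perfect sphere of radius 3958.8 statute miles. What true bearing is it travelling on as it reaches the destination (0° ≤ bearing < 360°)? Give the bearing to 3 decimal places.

Angular distance δ = d/R = 3929.4 / 3958.8 = 0.992574 rad.
Start latitude φ₁ = 1.069817 rad; initial bearing θ = 1.535890 rad.
Applying the spherical law of cosines for sides, sin φ₂ = sin φ₁ cos δ + cos φ₁ sin δ cos θ = 0.493411, so φ₂ = 29.565°.
Δλ = atan2( sin θ sin δ cos φ₁ , cos δ − sin φ₁ sin φ₂ ) = atan2(0.401962, 0.113760) = 1.294998 rad = 74.198°.
Hence λ₂ = -97.236° + 74.198° = -23.038°.
The forward bearing on arrival equals the back-azimuth from the destination plus 180°.
Back-azimuth from P₂ (29.565°, -23.038°) to P₁ (61.296°, -97.236°), with Δλ' = λ₁ − λ₂ = -74.198°: atan2( sin Δλ' cos φ₁ , cos φ₂ sin φ₁ − sin φ₂ cos φ₁ cos Δλ' ) = 326.506°.
Final bearing = (326.506° + 180°) mod 360° = 146.506°.

final bearing 146.506°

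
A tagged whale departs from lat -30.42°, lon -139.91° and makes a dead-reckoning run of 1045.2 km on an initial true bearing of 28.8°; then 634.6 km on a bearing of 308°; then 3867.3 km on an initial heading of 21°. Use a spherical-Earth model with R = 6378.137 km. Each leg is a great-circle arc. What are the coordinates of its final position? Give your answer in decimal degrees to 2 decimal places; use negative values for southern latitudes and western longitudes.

Apply the spherical direct solution leg by leg, carrying full precision between legs.
Leg 1: from (-30.42°, -139.91°), δ = 1045.2/6378.137 = 0.163872 rad, θ = 28.8° → φ = -22.10°, λ = -135.04°.
Leg 2: from (-22.10°, -135.04°), δ = 634.6/6378.137 = 0.099496 rad, θ = 308° → φ = -18.53°, λ = -139.78°.
Leg 3: from (-18.53°, -139.78°), δ = 3867.3/6378.137 = 0.606337 rad, θ = 21° → φ = 14.08°, λ = -127.62°.

latitude 14.08°, longitude -127.62°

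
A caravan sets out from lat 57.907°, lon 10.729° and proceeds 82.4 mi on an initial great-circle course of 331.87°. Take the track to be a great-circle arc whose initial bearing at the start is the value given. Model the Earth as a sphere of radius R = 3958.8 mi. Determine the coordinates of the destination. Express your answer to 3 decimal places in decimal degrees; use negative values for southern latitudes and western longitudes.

latitude 58.954°, longitude 9.639°

The arc subtends δ = 82.4/3958.8 = 0.020814 rad at the centre.
Converting: φ₁ = 1.010668 rad, θ = 5.792224 rad.
Destination latitude: φ₂ = arcsin( sin φ₁ cos δ + cos φ₁ sin δ cos θ ) = arcsin(0.856755) = 58.954°.
For the longitude increment, Δλ = atan2( sin θ sin δ cos φ₁, cos δ − sin φ₁ sin φ₂ ) = atan2(-0.005213, 0.273952) = -1.090°.
λ₂ = 10.729° + -1.090° = 9.639°.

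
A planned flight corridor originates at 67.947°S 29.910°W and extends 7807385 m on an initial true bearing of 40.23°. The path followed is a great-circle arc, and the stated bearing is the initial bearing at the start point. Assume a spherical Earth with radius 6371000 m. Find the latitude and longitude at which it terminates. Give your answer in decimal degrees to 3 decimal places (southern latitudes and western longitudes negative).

δ = 7807385/6371000 = 1.225457 rad (70.2135°).
Converting: φ₁ = -1.185899 rad, θ = 0.702146 rad.
Destination latitude: φ₂ = arcsin( sin φ₁ cos δ + cos φ₁ sin δ cos θ ) = arcsin(-0.044022) = -2.523°.
Then Δλ = atan2(0.228179, 0.297715) = 0.653937 rad, from sin θ sin δ cos φ₁ over cos δ − sin φ₁ sin φ₂.
λ₂ = -29.910° + 37.468° = 7.558°.

latitude -2.523°, longitude 7.558°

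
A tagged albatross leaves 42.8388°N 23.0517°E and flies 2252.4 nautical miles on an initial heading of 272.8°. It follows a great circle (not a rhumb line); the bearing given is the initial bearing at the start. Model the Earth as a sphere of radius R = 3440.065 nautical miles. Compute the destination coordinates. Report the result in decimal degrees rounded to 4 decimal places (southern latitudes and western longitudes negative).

The arc subtends δ = 2252.4/3440.065 = 0.654755 rad at the centre.
With φ₁ = 42.8388° = 0.747678 rad and θ = 272.8° = 4.761258 rad:
sin φ₂ = sin φ₁ cos δ + cos φ₁ sin δ cos θ = (0.679938)(0.793197) + (0.733270)(0.608965)(0.048850) = 0.561138
φ₂ = asin(0.561138) = 0.595760 rad = 34.1345°.
Then Δλ = atan2(-0.446002, 0.411658) = -0.825421 rad, from sin θ sin δ cos φ₁ over cos δ − sin φ₁ sin φ₂.
λ₂ = λ₁ + Δλ = -24.2414°.

latitude 34.1345°, longitude -24.2414°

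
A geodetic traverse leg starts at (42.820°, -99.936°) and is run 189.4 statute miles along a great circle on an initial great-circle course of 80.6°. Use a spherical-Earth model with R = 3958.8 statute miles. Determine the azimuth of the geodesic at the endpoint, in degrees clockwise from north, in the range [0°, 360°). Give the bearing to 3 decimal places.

final bearing 83.132°

δ = 189.4/3958.8 = 0.047843 rad (2.7412°).
Start latitude φ₁ = 0.747350 rad; initial bearing θ = 1.406735 rad.
sin φ₂ = sin φ₁ cos δ + cos φ₁ sin δ cos θ = (0.679697)(0.998856) + (0.733493)(0.047825)(0.163326) = 0.684649
φ₂ = asin(0.684649) = 0.754122 rad = 43.208°.
Then Δλ = atan2(0.034608, 0.533502) = 0.064779 rad, from sin θ sin δ cos φ₁ over cos δ − sin φ₁ sin φ₂.
Hence λ₂ = -99.936° + 3.712° = -96.224°.
The forward bearing on arrival equals the back-azimuth from the destination plus 180°.
Back-azimuth from P₂ (43.208°, -96.224°) to P₁ (42.820°, -99.936°), with Δλ' = λ₁ − λ₂ = -3.712°: atan2( sin Δλ' cos φ₁ , cos φ₂ sin φ₁ − sin φ₂ cos φ₁ cos Δλ' ) = 263.132°.
Final bearing = (263.132° + 180°) mod 360° = 83.132°.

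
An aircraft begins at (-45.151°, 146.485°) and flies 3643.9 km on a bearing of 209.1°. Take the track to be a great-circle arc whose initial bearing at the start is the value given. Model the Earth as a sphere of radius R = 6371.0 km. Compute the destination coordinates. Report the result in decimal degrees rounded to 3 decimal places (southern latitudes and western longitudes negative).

latitude -68.384°, longitude 100.875°

The arc subtends δ = 3643.9/6371 = 0.571951 rad at the centre.
With φ₁ = -45.151° = -0.788034 rad and θ = 209.1° = 3.649483 rad:
Applying the spherical law of cosines for sides, sin φ₂ = sin φ₁ cos δ + cos φ₁ sin δ cos θ = -0.929677, so φ₂ = -68.384°.
For the longitude increment, Δλ = atan2( sin θ sin δ cos φ₁, cos δ − sin φ₁ sin φ₂ ) = atan2(-0.185648, 0.181736) = -45.610°.
λ₂ = λ₁ + Δλ = 100.875°.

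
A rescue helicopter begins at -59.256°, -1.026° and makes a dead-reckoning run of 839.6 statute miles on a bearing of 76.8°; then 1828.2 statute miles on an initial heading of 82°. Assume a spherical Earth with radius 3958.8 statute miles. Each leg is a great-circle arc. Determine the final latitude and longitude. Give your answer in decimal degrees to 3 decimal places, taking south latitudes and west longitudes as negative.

Apply the spherical direct solution leg by leg, carrying full precision between legs.
Leg 1: from (-59.256°, -1.026°), δ = 839.6/3958.8 = 0.212084 rad, θ = 76.8° → φ = -54.650°, λ = 19.719°.
Leg 2: from (-54.650°, 19.719°), δ = 1828.2/3958.8 = 0.461807 rad, θ = 82° → φ = -43.973°, λ = 57.533°.

latitude -43.973°, longitude 57.533°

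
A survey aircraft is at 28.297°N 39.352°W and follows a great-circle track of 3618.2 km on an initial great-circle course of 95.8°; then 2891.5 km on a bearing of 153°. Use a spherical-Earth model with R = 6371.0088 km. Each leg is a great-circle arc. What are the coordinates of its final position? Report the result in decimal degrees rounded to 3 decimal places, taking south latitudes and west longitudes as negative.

Apply the spherical direct solution leg by leg, carrying full precision between legs.
Leg 1: from (28.297°, -39.352°), δ = 3618.2/6371.0088 = 0.567916 rad, θ = 95.8° → φ = 20.596°, λ = -4.486°.
Leg 2: from (20.596°, -4.486°), δ = 2891.5/6371.0088 = 0.453853 rad, θ = 153° → φ = -2.839°, λ = 7.009°.

latitude -2.839°, longitude 7.009°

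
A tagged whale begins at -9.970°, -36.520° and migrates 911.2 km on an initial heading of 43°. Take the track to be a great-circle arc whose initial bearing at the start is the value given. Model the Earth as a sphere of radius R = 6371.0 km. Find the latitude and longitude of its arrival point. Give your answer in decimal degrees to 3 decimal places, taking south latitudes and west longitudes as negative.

The arc subtends δ = 911.2/6371 = 0.143023 rad at the centre.
Start latitude φ₁ = -0.174009 rad; initial bearing θ = 0.750492 rad.
sin φ₂ = sin φ₁ cos δ + cos φ₁ sin δ cos θ = (-0.173133)(0.989790) + (0.984899)(0.142536)(0.731354) = -0.068695
φ₂ = asin(-0.068695) = -0.068749 rad = -3.939°.
For the longitude increment, Δλ = atan2( sin θ sin δ cos φ₁, cos δ − sin φ₁ sin φ₂ ) = atan2(0.095741, 0.977896) = 5.592°.
λ₂ = -36.520° + 5.592° = -30.928°.

latitude -3.939°, longitude -30.928°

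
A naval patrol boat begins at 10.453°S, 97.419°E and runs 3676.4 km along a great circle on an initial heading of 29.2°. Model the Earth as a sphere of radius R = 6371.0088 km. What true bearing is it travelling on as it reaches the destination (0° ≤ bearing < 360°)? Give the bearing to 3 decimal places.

Angular distance δ = d/R = 3676.4 / 6371.0088 = 0.577051 rad.
With φ₁ = -10.453° = -0.182439 rad and θ = 29.2° = 0.509636 rad:
Destination latitude: φ₂ = arcsin( sin φ₁ cos δ + cos φ₁ sin δ cos θ ) = arcsin(0.316273) = 18.438°.
Then Δλ = atan2(0.261737, 0.895456) = 0.284373 rad, from sin θ sin δ cos φ₁ over cos δ − sin φ₁ sin φ₂.
λ₂ = 97.419° + 16.293° = 113.712°.
The forward bearing on arrival equals the back-azimuth from the destination plus 180°.
Back-azimuth from P₂ (18.438°, 113.712°) to P₁ (-10.453°, 97.419°), with Δλ' = λ₁ − λ₂ = -16.293°: atan2( sin Δλ' cos φ₁ , cos φ₂ sin φ₁ − sin φ₂ cos φ₁ cos Δλ' ) = 210.379°.
Final bearing = (210.379° + 180°) mod 360° = 30.379°.

final bearing 30.379°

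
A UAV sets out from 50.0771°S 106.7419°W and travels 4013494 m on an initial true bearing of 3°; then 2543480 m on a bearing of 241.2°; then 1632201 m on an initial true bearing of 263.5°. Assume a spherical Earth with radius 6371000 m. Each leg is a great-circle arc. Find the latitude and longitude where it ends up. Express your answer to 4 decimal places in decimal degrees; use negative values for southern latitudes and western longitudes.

latitude -24.6967°, longitude -142.8796°

Apply the spherical direct solution leg by leg, carrying full precision between legs.
Leg 1: from (-50.0771°, -106.7419°), δ = 4013494/6371000 = 0.629963 rad, θ = 3° → φ = -14.0135°, λ = -104.9209°.
Leg 2: from (-14.0135°, -104.9209°), δ = 2543480/6371000 = 0.399228 rad, θ = 241.2° → φ = -23.8783°, λ = -126.7914°.
Leg 3: from (-23.8783°, -126.7914°), δ = 1632201/6371000 = 0.256192 rad, θ = 263.5° → φ = -24.6967°, λ = -142.8796°.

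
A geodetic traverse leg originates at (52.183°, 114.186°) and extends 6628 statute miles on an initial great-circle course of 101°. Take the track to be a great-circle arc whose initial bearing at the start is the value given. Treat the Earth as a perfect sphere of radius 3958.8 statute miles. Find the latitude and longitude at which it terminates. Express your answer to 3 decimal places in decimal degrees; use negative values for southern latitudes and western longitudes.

latitude -11.417°, longitude -160.883°

The arc subtends δ = 6628/3958.8 = 1.674245 rad at the centre.
With φ₁ = 52.183° = 0.910765 rad and θ = 101° = 1.762783 rad:
sin φ₂ = sin φ₁ cos δ + cos φ₁ sin δ cos θ = (0.789973)(-0.103264) + (0.613141)(0.994654)(-0.190809) = -0.197943
φ₂ = asin(-0.197943) = -0.199259 rad = -11.417°.
For the longitude increment, Δλ = atan2( sin θ sin δ cos φ₁, cos δ − sin φ₁ sin φ₂ ) = atan2(0.598659, 0.053106) = 84.931°.
λ₂ = 114.186° + 84.931° = 199.117°, normalized to (−180°, 180°] → -160.883°.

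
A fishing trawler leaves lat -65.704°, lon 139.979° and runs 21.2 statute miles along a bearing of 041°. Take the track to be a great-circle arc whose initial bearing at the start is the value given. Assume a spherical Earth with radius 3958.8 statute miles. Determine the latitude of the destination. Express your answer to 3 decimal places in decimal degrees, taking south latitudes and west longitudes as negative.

Central angle δ = d/R = 0.005355 rad.
With φ₁ = -65.704° = -1.146751 rad and θ = 41° = 0.715585 rad:
Destination latitude: φ₂ = arcsin( sin φ₁ cos δ + cos φ₁ sin δ cos θ ) = arcsin(-0.909756) = -65.472°.
For the longitude increment, Δλ = atan2( sin θ sin δ cos φ₁, cos δ − sin φ₁ sin φ₂ ) = atan2(0.001446, 0.170805) = 0.485°.
λ₂ = λ₁ + Δλ = 140.464°.

latitude -65.472°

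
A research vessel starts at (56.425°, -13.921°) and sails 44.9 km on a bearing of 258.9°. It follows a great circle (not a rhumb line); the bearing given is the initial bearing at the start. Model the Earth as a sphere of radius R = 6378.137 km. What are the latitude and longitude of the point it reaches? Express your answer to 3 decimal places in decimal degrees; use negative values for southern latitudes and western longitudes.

Angular distance δ = d/R = 44.9 / 6378.137 = 0.007040 rad.
With φ₁ = 56.425° = 0.984802 rad and θ = 258.9° = 4.518657 rad:
Destination latitude: φ₂ = arcsin( sin φ₁ cos δ + cos φ₁ sin δ cos θ ) = arcsin(0.832392) = 56.345°.
For the longitude increment, Δλ = atan2( sin θ sin δ cos φ₁, cos δ − sin φ₁ sin φ₂ ) = atan2(-0.003820, 0.306457) = -0.714°.
λ₂ = -13.921° + -0.714° = -14.635°.

latitude 56.345°, longitude -14.635°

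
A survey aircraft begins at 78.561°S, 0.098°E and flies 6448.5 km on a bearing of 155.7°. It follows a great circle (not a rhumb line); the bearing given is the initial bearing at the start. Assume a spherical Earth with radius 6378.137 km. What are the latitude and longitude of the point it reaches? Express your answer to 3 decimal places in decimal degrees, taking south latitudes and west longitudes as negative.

latitude -42.346°, longitude 151.946°

Angular distance δ = d/R = 6448.5 / 6378.137 = 1.011032 rad.
Start latitude φ₁ = -1.371148 rad; initial bearing θ = 2.717478 rad.
Applying the spherical law of cosines for sides, sin φ₂ = sin φ₁ cos δ + cos φ₁ sin δ cos θ = -0.673606, so φ₂ = -42.346°.
Then Δλ = atan2(0.069158, -0.129240) = 2.650252 rad, from sin θ sin δ cos φ₁ over cos δ − sin φ₁ sin φ₂.
λ₂ = 0.098° + 151.848° = 151.946°.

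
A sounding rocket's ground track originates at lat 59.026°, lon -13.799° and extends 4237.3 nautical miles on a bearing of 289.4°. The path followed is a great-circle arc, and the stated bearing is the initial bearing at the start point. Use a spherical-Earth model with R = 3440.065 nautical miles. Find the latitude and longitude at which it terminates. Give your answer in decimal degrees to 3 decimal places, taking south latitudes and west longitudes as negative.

latitude 26.511°, longitude -110.049°

δ = 4237.3/3440.065 = 1.231750 rad (70.5741°).
Start latitude φ₁ = 1.030198 rad; initial bearing θ = 5.050983 rad.
Applying the spherical law of cosines for sides, sin φ₂ = sin φ₁ cos δ + cos φ₁ sin δ cos θ = 0.446376, so φ₂ = 26.511°.
Then Δλ = atan2(-0.457794, -0.050135) = -1.679877 rad, from sin θ sin δ cos φ₁ over cos δ − sin φ₁ sin φ₂.
λ₂ = -13.799° + -96.250° = -110.049°.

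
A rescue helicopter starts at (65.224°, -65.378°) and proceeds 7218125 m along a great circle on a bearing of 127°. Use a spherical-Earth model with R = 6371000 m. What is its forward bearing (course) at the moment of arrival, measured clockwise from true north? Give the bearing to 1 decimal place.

final bearing 160.2°

δ = 7218125/6371000 = 1.132966 rad (64.9142°).
Converting: φ₁ = 1.138374 rad, θ = 2.216568 rad.
Applying the spherical law of cosines for sides, sin φ₂ = sin φ₁ cos δ + cos φ₁ sin δ cos θ = 0.156536, so φ₂ = 9.006°.
Then Δλ = atan2(0.303116, 0.281849) = 0.821739 rad, from sin θ sin δ cos φ₁ over cos δ − sin φ₁ sin φ₂.
λ₂ = λ₁ + Δλ = -18.296°.
The forward bearing on arrival equals the back-azimuth from the destination plus 180°.
Back-azimuth from P₂ (9.0°, -18.3°) to P₁ (65.2°, -65.4°), with Δλ' = λ₁ − λ₂ = -47.1°: atan2( sin Δλ' cos φ₁ , cos φ₂ sin φ₁ − sin φ₂ cos φ₁ cos Δλ' ) = 340.2°.
Final bearing = (340.2° + 180°) mod 360° = 160.2°.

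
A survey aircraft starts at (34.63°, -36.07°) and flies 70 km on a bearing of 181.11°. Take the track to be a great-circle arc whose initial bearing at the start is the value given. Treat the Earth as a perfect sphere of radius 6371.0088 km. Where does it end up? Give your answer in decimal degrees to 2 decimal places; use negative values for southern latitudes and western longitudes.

Central angle δ = d/R = 0.010987 rad.
Converting: φ₁ = 0.604408 rad, θ = 3.160966 rad.
Destination latitude: φ₂ = arcsin( sin φ₁ cos δ + cos φ₁ sin δ cos θ ) = arcsin(0.559201) = 34.00°.
For the longitude increment, Δλ = atan2( sin θ sin δ cos φ₁, cos δ − sin φ₁ sin φ₂ ) = atan2(-0.000175, 0.682160) = -0.01°.
Hence λ₂ = -36.07° + -0.01° = -36.08°.

latitude 34.00°, longitude -36.08°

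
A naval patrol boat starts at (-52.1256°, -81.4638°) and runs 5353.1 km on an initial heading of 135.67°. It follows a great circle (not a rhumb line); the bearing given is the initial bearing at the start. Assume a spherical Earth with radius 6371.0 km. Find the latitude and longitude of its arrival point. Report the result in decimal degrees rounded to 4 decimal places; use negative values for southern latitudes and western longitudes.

latitude -58.6295°, longitude 9.7334°

Central angle δ = d/R = 0.840229 rad.
Start latitude φ₁ = -0.909763 rad; initial bearing θ = 2.367888 rad.
Applying the spherical law of cosines for sides, sin φ₂ = sin φ₁ cos δ + cos φ₁ sin δ cos θ = -0.853819, so φ₂ = -58.6295°.
For the longitude increment, Δλ = atan2( sin θ sin δ cos φ₁, cos δ − sin φ₁ sin φ₂ ) = atan2(0.319525, -0.006677) = 91.1972°.
Hence λ₂ = -81.4638° + 91.1972° = 9.7334°.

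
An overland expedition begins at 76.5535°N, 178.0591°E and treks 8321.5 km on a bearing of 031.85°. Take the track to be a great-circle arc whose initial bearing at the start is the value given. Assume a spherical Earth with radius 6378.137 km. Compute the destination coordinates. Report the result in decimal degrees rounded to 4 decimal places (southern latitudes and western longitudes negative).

Central angle δ = d/R = 1.304691 rad.
With φ₁ = 76.5535° = 1.336111 rad and θ = 31.85° = 0.555887 rad:
Destination latitude: φ₂ = arcsin( sin φ₁ cos δ + cos φ₁ sin δ cos θ ) = arcsin(0.446339) = 26.5090°.
For the longitude increment, Δλ = atan2( sin θ sin δ cos φ₁, cos δ − sin φ₁ sin φ₂ ) = atan2(0.118390, -0.171128) = 145.3237°.
λ₂ = 178.0591° + 145.3237° = 323.3828°, normalized to (−180°, 180°] → -36.6172°.

latitude 26.5090°, longitude -36.6172°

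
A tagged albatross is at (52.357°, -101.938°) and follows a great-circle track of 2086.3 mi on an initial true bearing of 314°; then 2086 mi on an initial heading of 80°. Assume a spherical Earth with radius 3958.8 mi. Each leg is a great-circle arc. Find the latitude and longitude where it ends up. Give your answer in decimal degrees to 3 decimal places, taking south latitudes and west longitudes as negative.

Apply the spherical direct solution leg by leg, carrying full precision between legs.
Leg 1: from (52.357°, -101.938°), δ = 2086.3/3958.8 = 0.527003 rad, θ = 314° → φ = 63.867°, λ = -157.162°.
Leg 2: from (63.867°, -157.162°), δ = 2086/3958.8 = 0.526927 rad, θ = 80° → φ = 54.534°, λ = -98.564°.

latitude 54.534°, longitude -98.564°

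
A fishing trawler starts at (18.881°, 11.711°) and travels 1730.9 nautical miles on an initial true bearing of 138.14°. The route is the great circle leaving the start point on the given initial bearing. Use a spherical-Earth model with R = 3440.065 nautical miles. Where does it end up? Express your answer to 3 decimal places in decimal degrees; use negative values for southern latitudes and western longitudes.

Central angle δ = d/R = 0.503159 rad.
Converting: φ₁ = 0.329536 rad, θ = 2.410998 rad.
Applying the spherical law of cosines for sides, sin φ₂ = sin φ₁ cos δ + cos φ₁ sin δ cos θ = -0.056307, so φ₂ = -3.228°.
Δλ = atan2( sin θ sin δ cos φ₁ , cos δ − sin φ₁ sin φ₂ ) = atan2(0.304461, 0.894285) = 0.328144 rad = 18.801°.
Hence λ₂ = 11.711° + 18.801° = 30.512°.

latitude -3.228°, longitude 30.512°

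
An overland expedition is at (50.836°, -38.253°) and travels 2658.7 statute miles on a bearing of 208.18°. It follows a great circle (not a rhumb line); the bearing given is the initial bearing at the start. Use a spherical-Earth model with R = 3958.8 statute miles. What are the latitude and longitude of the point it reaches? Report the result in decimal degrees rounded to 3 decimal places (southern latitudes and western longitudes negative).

latitude 15.104°, longitude -55.973°

The arc subtends δ = 2658.7/3958.8 = 0.671592 rad at the centre.
With φ₁ = 50.836° = 0.887256 rad and θ = 208.18° = 3.633426 rad:
sin φ₂ = sin φ₁ cos δ + cos φ₁ sin δ cos θ = (0.775341)(0.782832) + (0.631542)(0.622233)(-0.881468) = 0.260574
φ₂ = asin(0.260574) = 0.263617 rad = 15.104°.
For the longitude increment, Δλ = atan2( sin θ sin δ cos φ₁, cos δ − sin φ₁ sin φ₂ ) = atan2(-0.185576, 0.580798) = -17.720°.
λ₂ = -38.253° + -17.720° = -55.973°.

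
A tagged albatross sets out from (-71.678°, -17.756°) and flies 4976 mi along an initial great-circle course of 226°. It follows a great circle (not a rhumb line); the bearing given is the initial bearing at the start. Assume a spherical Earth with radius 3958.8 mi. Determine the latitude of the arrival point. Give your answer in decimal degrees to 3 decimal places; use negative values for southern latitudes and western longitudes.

Angular distance δ = d/R = 4976 / 3958.8 = 1.256947 rad.
With φ₁ = -71.678° = -1.251017 rad and θ = 226° = 3.944444 rad:
sin φ₂ = sin φ₁ cos δ + cos φ₁ sin δ cos θ = (-0.949305)(0.308723) + (0.314357)(0.951152)(-0.694658) = -0.500776
φ₂ = asin(-0.500776) = -0.524495 rad = -30.051°.
For the longitude increment, Δλ = atan2( sin θ sin δ cos φ₁, cos δ − sin φ₁ sin φ₂ ) = atan2(-0.215084, -0.166666) = -127.772°.
λ₂ = -17.756° + -127.772° = -145.528°.

latitude -30.051°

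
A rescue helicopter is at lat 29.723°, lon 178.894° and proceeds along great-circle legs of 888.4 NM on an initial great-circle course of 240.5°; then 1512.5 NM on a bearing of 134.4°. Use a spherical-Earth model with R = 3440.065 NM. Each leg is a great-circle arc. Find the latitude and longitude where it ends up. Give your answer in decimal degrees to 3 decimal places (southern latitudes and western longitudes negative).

Apply the spherical direct solution leg by leg, carrying full precision between legs.
Leg 1: from (29.723°, 178.894°), δ = 888.4/3440.065 = 0.258251 rad, θ = 240.5° → φ = 21.725°, λ = 165.050°.
Leg 2: from (21.725°, 165.050°), δ = 1512.5/3440.065 = 0.439672 rad, θ = 134.4° → φ = 3.342°, λ = -177.214°.

latitude 3.342°, longitude -177.214°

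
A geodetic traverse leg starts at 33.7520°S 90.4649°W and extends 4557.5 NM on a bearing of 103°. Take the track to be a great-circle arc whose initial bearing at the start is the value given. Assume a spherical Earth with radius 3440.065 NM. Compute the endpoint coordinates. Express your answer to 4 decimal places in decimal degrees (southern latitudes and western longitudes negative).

Central angle δ = d/R = 1.324830 rad.
Start latitude φ₁ = -0.589084 rad; initial bearing θ = 1.797689 rad.
Applying the spherical law of cosines for sides, sin φ₂ = sin φ₁ cos δ + cos φ₁ sin δ cos θ = -0.316691, so φ₂ = -18.4630°.
For the longitude increment, Δλ = atan2( sin θ sin δ cos φ₁, cos δ − sin φ₁ sin φ₂ ) = atan2(0.785757, 0.067541) = 85.0872°.
λ₂ = λ₁ + Δλ = -5.3777°.

latitude -18.4630°, longitude -5.3777°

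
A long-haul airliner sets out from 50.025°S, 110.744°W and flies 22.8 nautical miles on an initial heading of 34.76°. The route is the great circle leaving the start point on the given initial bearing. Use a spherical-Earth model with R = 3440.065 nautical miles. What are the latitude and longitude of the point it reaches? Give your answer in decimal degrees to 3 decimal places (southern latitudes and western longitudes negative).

The arc subtends δ = 22.8/3440.065 = 0.006628 rad at the centre.
Converting: φ₁ = -0.873101 rad, θ = 0.606676 rad.
sin φ₂ = sin φ₁ cos δ + cos φ₁ sin δ cos θ = (-0.766325)(0.999978) + (0.642453)(0.006628)(0.821547) = -0.762810
φ₂ = asin(-0.762810) = -0.867647 rad = -49.713°.
For the longitude increment, Δλ = atan2( sin θ sin δ cos φ₁, cos δ − sin φ₁ sin φ₂ ) = atan2(0.002428, 0.415418) = 0.335°.
Hence λ₂ = -110.744° + 0.335° = -110.409°.

latitude -49.713°, longitude -110.409°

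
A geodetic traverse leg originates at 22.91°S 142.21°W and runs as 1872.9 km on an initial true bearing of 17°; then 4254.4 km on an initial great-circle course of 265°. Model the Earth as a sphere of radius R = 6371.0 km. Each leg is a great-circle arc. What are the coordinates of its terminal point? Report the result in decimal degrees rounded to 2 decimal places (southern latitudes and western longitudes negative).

latitude -8.38°, longitude -175.89°

Apply the spherical direct solution leg by leg, carrying full precision between legs.
Leg 1: from (-22.91°, -142.21°), δ = 1872.9/6371 = 0.293973 rad, θ = 17° → φ = -6.74°, λ = -137.32°.
Leg 2: from (-6.74°, -137.32°), δ = 4254.4/6371 = 0.667776 rad, θ = 265° → φ = -8.38°, λ = -175.89°.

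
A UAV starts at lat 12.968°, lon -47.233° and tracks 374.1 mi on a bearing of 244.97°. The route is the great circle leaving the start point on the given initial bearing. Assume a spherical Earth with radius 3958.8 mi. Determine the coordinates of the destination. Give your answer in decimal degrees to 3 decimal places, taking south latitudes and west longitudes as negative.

δ = 374.1/3958.8 = 0.094498 rad (5.4144°).
Start latitude φ₁ = 0.226334 rad; initial bearing θ = 4.275533 rad.
sin φ₂ = sin φ₁ cos δ + cos φ₁ sin δ cos θ = (0.224407)(0.995538) + (0.974496)(0.094358)(-0.423093) = 0.184502
φ₂ = asin(0.184502) = 0.185565 rad = 10.632°.
Then Δλ = atan2(-0.083316, 0.954135) = -0.087100 rad, from sin θ sin δ cos φ₁ over cos δ − sin φ₁ sin φ₂.
Hence λ₂ = -47.233° + -4.990° = -52.223°.

latitude 10.632°, longitude -52.223°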